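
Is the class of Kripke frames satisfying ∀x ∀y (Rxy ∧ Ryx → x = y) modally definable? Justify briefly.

Not definable by any modal formula

If a class were modally definable it would be closed under surjective bounded morphisms (Goldblatt–Thomason).
The 6-cycle (worlds s,t,u,v,w,x with s→t→u→v→w→x→s) is antisymmetric. Sending even-indexed worlds to s and odd-indexed worlds to t is a surjective bounded morphism onto the two-world frame with s↔t, which is not antisymmetric.
So no modal formula (or set of formulas) defines exactly the antisymmetric frames.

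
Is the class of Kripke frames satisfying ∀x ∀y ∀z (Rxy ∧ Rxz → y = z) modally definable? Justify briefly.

The condition is partial functionality. A defining modal formula is ◇q → □q.
Suppose ◇q→□q is valid. Take Rxy, Rxz and set V(q)={y}. Then ◇q at x, so □q at x, so q at z, i.e. z=y.

Yes, by ◇q → □q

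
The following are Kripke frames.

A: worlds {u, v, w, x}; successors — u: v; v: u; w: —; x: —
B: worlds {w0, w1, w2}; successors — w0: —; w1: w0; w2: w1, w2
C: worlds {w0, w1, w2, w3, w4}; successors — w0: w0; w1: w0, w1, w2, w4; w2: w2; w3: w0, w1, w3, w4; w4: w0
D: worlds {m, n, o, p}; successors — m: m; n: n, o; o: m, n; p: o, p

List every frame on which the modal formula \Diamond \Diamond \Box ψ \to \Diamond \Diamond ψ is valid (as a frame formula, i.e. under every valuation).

This is the axiom for a generalized confluence (Geach) condition; its first-order frame correspondent is \forall x \forall y (x R^2 y \to \exists w (yRw \wedge x R^2 w)).
A: fails — uR²u but no t with uRt and uR²t.
B: fails — w2R²w0 but no w with w0Rw and w2R²w.
C: condition met.
D: condition met.

C, D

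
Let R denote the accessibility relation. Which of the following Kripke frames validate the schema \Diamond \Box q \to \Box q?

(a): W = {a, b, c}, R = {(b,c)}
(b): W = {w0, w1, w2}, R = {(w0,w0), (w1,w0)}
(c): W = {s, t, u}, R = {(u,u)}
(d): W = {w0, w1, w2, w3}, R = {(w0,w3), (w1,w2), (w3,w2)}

The schema corresponds to the Euclidean property: \forall x \forall y \forall z (Rxy \wedge Rxz \to Ryz).
(a): fails — Rbc and Rbc but not Rcc.
(b): satisfies the condition.
(c): satisfies the condition.
(d): fails — Rw0w3 and Rw0w3 but not Rw3w3.
Valid on: (b), (c).

(b), (c)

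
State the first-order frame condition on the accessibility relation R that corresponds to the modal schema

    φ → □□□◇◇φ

This is a Sahlqvist (Geach-type) schema ◇^0□^0φ → □^3◇^2φ.
First-order correspondent: ∀x ∀z (xR³z → ∃w (x = w ∧ zR²w)).

∀x ∀z (xR³z → ∃w (x = w ∧ zR²w))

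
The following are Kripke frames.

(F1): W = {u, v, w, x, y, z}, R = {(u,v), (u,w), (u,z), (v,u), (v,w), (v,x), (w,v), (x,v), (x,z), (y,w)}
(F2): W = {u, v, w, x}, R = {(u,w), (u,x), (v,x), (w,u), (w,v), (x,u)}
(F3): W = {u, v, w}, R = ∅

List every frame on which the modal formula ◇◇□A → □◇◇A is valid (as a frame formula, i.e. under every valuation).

(F2), (F3)

This is the axiom for a generalized confluence (Geach) condition; its first-order frame correspondent is ∀x ∀y ∀z ((xR²y ∧ xRz) → ∃w (yRw ∧ zR²w)).
(F1): fails — uR²u, uRz but no t with uRt and zR²t.
(F2): ✓.
(F3): ✓.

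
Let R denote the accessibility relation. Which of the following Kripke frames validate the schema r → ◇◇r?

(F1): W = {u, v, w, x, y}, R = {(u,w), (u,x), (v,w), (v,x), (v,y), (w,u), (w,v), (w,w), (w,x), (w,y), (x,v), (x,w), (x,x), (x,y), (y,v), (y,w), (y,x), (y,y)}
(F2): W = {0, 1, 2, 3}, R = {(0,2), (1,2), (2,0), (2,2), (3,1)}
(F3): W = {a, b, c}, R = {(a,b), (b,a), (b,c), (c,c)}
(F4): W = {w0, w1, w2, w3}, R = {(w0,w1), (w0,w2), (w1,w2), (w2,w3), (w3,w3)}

(F1), (F3)

Frame correspondent (Sahlqvist): ∀x ∃w (x = w ∧ xR²w) — i.e. a generalized confluence (Geach) condition.
(F1): ✓.
(F2): fails — at 1 but no w with 1=w and 1R²w.
(F3): ✓.
(F4): fails — at w0 but no w with w0=w and w0R²w.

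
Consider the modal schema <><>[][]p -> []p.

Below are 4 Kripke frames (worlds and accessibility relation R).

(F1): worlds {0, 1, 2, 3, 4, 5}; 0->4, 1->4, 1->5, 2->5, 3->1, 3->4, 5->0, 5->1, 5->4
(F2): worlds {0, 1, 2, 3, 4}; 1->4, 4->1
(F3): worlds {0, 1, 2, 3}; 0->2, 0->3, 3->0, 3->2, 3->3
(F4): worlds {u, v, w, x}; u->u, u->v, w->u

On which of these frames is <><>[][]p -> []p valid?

Frame correspondent (Sahlqvist): forall x forall y forall z ((x R^2 y & xRz) -> exists w (y R^2 w & z = w)) — i.e. a generalized confluence (Geach) condition.
(F1): fails — 1R²0, 1R4 but no w with 0R²w and 4=w.
(F2): fails — 1R²1, 1R4 but no w with 1R²w and 4=w.
(F3): fails — 0R²2, 0R2 but no w with 2R²w and 2=w.
(F4): fails — uR²v, uRu but no t with vR²t and u=t.

none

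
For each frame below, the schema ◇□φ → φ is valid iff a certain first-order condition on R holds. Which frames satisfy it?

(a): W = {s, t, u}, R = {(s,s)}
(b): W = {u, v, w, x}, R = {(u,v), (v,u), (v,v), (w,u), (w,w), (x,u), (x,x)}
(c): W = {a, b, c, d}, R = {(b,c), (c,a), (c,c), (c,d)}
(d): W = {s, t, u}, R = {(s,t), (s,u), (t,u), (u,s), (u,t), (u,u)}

This is the axiom for a generalized confluence (Geach) condition; its first-order frame correspondent is ∀x ∀y (xRy → ∃w (yRw ∧ x = w)).
(a): condition met.
(b): fails — wRu but no t with uRt and w=t.
(c): fails — bRc but no w with cRw and b=w.
(d): fails — sRt but no w with tRw and s=w.
Valid on: (a).

(a)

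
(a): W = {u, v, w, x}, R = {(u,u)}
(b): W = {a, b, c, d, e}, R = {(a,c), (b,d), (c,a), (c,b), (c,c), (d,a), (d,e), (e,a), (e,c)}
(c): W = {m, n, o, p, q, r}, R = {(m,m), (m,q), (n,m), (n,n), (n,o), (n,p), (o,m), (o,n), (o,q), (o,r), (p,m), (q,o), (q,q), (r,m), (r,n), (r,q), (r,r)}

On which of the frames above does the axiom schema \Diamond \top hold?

The schema corresponds to seriality: \forall x \exists y Rxy.
(a): fails — world v has no successor.
(b): holds.
(c): holds.

(b), (c)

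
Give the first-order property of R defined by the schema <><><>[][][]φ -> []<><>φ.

forall x forall y forall z ((x R^3 y & xRz) -> exists w (y R^3 w & z R^2 w))

This is a Sahlqvist (Geach-type) schema ◇^3□^3φ → □^1◇^2φ.
Minimal-valuation argument: fix x; take any y with xR^3y and any z with xR^1z. Set V(φ) to the set of worlds R-reachable from y in exactly 3 steps. Then □^3φ holds at y, so the antecedent holds at x; validity forces ◇^2φ at z, giving a w with zR^2w and yR^3w.
First-order correspondent: forall x forall y forall z ((x R^3 y & xRz) -> exists w (y R^3 w & z R^2 w)).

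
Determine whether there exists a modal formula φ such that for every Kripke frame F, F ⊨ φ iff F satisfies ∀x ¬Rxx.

Any modally definable frame class is closed under surjective bounded morphisms.
The 2-cycle (worlds w0,w1 with w0→w1→w0) is irreflexive, and the map sending every world to a single reflexive point • is a surjective bounded morphism (forth: every edge maps to (•,•); back: every world has a successor). So any modal formula valid on the 2-cycle is also valid on the reflexive point, which is not irreflexive.
So the class is not modally definable.

No — not modally definable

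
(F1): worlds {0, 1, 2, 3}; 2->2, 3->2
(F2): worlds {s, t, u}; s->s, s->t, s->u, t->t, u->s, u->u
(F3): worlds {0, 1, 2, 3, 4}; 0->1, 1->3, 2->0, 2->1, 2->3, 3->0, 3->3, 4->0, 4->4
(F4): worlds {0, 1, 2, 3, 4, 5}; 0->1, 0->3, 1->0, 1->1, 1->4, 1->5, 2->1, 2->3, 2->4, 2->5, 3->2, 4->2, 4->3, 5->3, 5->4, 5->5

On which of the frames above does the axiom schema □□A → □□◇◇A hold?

This is the axiom for a generalized confluence (Geach) condition; its first-order frame correspondent is ∀x ∀z (xR²z → ∃w (xR²w ∧ zR²w)).
(F1): ✓.
(F2): ✓.
(F3): fails — 4R²0 but no w with 4R²w and 0R²w.
(F4): ✓.

(F1), (F2), (F4)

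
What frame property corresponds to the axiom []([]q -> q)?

Shift-reflexivity

Suppose □(□q→q) is valid. Take Rxy and set V(q)={w : Ryw}. Then at y, □q holds; since □(□q→q) at x, □q→q at y, so q at y, i.e. Ryy.
Conversely, any frame satisfying forall x forall y (Rxy -> Ryy) validates the schema.
So the correspondent is shift-reflexivity.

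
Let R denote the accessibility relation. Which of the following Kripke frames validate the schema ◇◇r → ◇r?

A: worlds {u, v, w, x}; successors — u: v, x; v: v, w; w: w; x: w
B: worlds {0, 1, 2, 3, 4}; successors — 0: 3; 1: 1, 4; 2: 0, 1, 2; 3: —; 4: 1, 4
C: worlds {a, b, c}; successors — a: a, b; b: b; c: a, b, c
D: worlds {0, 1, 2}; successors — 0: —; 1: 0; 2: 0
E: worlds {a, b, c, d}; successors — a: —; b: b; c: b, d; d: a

C, D

This is the axiom for transitivity; its first-order frame correspondent is ∀x ∀y ∀z (Rxy ∧ Ryz → Rxz).
A: fails — Ruv and Rvw but not Ruw.
B: fails — R20 and R03 but not R23.
C: holds.
D: holds.
E: fails — Rcd and Rda but not Rca.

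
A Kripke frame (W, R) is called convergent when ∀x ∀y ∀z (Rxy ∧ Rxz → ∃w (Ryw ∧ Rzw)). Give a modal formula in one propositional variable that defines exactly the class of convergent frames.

◇□q → □◇q

This is convergence; the standard corresponding axiom is .2: ◇□q → □◇q.
Suppose ◇□q→□◇q is valid. Take Rxy, Rxz and set V(q)={w : Ryw}. Then □q at y so ◇□q at x, so □◇q at x, so ◇q at z, giving w with Rzw and Ryw.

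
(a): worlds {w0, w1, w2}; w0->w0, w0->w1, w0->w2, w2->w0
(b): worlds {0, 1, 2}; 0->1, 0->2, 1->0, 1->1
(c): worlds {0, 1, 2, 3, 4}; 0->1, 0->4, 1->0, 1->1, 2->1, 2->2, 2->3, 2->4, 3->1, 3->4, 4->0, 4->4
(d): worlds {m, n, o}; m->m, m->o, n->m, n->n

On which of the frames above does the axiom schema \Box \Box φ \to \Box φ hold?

(a), (c), (d)

Frame correspondent (Sahlqvist): \forall x \forall y (Rxy \to \exists z (Rxz \wedge Rzy)) — i.e. density.
(a): ✓.
(b): fails — R02 but no z with R0z and Rz2.
(c): ✓.
(d): ✓.
Valid on: (a), (c), (d).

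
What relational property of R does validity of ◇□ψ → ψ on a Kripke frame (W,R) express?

symmetry

Equivalently (dual form): ψ → □◇ψ.
Suppose ψ→□◇ψ is valid. Take Rxy and set V(ψ)={x}. Then ψ at x, so □◇ψ at x, so ◇ψ at y, so some z with Ryz has ψ; z=x, i.e. Ryx.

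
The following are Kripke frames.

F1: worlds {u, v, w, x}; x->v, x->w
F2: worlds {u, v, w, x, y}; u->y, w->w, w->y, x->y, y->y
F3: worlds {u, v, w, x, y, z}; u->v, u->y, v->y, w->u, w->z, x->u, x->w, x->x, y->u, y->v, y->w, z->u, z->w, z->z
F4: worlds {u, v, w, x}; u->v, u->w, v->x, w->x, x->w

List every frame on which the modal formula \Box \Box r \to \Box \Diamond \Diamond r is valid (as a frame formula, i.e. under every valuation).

F2, F3

This is the axiom for a generalized confluence (Geach) condition; its first-order frame correspondent is \forall x \forall z (xRz \to \exists w (x R^2 w \wedge z R^2 w)).
F1: fails — xRv but no t with xR²t and vR²t.
F2: condition met.
F3: condition met.
F4: fails — uRv but no t with uR²t and vR²t.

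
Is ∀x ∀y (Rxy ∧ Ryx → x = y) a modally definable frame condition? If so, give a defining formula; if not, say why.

No

If a class were modally definable it would be closed under surjective bounded morphisms (Goldblatt–Thomason).
The 6-cycle (worlds 0,1,2,3,4,5 with 0→1→2→3→4→5→0) is antisymmetric. Sending even-indexed worlds to • and odd-indexed worlds to ∘ is a surjective bounded morphism onto the two-world frame with •↔∘, which is not antisymmetric.
So the class is not modally definable.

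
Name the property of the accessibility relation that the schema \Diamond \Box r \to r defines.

Symmetry

This schema is equivalent to the B axiom r → □◇r.
It corresponds to symmetry: \forall x \forall y (Rxy \to Ryx).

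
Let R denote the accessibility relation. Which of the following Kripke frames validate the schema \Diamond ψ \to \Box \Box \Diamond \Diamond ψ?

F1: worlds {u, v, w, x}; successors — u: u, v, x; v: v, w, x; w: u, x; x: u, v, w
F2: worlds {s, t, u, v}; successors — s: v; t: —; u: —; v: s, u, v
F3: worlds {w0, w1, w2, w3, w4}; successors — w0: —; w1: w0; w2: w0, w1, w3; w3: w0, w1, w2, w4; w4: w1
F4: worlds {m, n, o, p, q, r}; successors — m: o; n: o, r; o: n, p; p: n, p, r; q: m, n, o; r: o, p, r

F1

This is the axiom for a generalized confluence (Geach) condition; its first-order frame correspondent is \forall x \forall y \forall z ((xRy \wedge x R^2 z) \to \exists w (y = w \wedge z R^2 w)).
F1: ✓.
F2: fails — sRv, sR²u but no w with v=w and uR²w.
F3: fails — w2Rw0, w2R²w0 but no w with w0=w and w0R²w.
F4: fails — qRm, qR²n but no w with m=w and nR²w.
Valid on: F1.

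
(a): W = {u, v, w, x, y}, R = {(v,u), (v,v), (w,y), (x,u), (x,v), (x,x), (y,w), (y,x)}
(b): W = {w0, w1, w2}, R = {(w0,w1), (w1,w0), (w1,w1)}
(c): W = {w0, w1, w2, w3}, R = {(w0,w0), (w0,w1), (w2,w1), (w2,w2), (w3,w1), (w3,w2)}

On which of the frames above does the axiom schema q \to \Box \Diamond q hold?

Frame correspondent (Sahlqvist): \forall x \forall y (Rxy \to Ryx) — i.e. symmetry.
(a): fails — Ryx but not Rxy.
(b): satisfies the condition.
(c): fails — Rw3w1 but not Rw1w3.
Valid on: (b).

(b)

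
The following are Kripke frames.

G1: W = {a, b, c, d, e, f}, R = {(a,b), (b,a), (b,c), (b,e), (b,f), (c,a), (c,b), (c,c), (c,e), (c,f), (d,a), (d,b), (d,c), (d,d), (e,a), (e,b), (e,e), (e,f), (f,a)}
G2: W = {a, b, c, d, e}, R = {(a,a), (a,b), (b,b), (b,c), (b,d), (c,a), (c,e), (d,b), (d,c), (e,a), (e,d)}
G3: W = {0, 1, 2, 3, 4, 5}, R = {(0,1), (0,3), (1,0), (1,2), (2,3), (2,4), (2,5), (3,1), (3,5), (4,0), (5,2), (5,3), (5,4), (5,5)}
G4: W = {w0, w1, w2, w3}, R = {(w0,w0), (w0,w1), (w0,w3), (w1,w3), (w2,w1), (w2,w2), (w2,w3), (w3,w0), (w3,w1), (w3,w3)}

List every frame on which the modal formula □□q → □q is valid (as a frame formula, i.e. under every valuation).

This is the axiom for density; its first-order frame correspondent is ∀x ∀y (Rxy → ∃z (Rxz ∧ Rzy)).
G1: fails — Rab but no z with Raz and Rzb.
G2: fails — Red but no z with Rez and Rzd.
G3: fails — R10 but no z with R1z and Rz0.
G4: holds.
Valid on: G4.

G4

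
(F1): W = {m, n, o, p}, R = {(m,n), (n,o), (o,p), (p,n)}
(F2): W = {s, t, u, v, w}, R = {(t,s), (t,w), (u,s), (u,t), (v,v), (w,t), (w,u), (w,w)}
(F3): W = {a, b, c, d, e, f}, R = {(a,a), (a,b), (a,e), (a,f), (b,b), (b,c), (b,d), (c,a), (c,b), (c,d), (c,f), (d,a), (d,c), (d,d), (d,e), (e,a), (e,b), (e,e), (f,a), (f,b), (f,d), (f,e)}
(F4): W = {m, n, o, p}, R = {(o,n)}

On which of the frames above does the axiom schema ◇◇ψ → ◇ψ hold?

Frame correspondent (Sahlqvist): ∀x ∀y ∀z (Rxy ∧ Ryz → Rxz) — i.e. transitivity.
(F1): fails — Rno and Rop but not Rnp.
(F2): fails — Rwt and Rts but not Rws.
(F3): fails — Rcd and Rdc but not Rcc.
(F4): condition met.

(F4)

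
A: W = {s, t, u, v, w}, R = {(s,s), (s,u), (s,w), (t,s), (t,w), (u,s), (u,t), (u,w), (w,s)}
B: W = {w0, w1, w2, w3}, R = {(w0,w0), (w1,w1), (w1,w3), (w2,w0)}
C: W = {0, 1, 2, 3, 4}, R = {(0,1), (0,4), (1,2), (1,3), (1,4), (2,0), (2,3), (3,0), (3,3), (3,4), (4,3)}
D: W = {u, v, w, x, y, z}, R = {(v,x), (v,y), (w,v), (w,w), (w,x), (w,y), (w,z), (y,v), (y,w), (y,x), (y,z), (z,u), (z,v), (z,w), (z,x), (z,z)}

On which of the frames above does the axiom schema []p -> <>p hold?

Frame correspondent (Sahlqvist): forall x exists y Rxy — i.e. seriality.
A: fails — world v has no successor.
B: fails — world w3 has no successor.
C: ✓.
D: fails — world u has no successor.

C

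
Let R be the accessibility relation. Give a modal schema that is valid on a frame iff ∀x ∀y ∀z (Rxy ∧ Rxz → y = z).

A defining formula is ◇r → □r (the CD axiom).
Suppose ◇r→□r is valid. Take Rxy, Rxz and set V(r)={y}. Then ◇r at x, so □r at x, so r at z, i.e. z=y.

◇r → □r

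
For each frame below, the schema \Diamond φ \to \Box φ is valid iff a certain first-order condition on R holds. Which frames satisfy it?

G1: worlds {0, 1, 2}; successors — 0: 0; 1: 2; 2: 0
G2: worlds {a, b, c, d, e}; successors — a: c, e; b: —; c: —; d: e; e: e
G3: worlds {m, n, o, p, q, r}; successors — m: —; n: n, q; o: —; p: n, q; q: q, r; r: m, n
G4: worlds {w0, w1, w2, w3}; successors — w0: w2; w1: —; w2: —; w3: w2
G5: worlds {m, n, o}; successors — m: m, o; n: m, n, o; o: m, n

G1, G4

This is the axiom for partial functionality; its first-order frame correspondent is \forall x \forall y \forall z (Rxy \wedge Rxz \to y = z).
G1: holds.
G2: fails — a sees both c and e.
G3: fails — n sees both n and q.
G4: holds.
G5: fails — m sees both m and o.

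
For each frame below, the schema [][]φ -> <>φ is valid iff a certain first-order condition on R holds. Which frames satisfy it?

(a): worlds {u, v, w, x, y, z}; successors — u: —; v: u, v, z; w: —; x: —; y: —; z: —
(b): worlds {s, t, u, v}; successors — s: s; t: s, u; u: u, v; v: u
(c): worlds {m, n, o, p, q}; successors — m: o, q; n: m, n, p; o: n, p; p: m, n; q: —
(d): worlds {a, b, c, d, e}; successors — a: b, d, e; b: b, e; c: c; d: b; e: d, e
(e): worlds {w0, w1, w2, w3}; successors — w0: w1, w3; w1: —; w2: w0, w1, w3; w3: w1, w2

This is the axiom for a generalized confluence (Geach) condition; its first-order frame correspondent is forall x exists w (x R^2 w & xRw).
(a): fails — at u but no t with uR²t and uRt.
(b): ✓.
(c): fails — at m but no w with mR²w and mRw.
(d): ✓.
(e): fails — at w1 but no w with w1R²w and w1Rw.

(b), (d)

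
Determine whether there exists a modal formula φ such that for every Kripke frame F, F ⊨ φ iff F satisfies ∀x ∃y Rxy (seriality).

The condition is seriality. A defining modal formula is □p → ◇p.
Suppose □p→◇p is valid. At any x set V(p)=W. Then □p at x, so ◇p at x, so x has a successor.

Yes — defined by □p → ◇p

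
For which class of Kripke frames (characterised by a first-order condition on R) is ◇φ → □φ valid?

Suppose ◇φ→□φ is valid. Take Rxy, Rxz and set V(φ)={y}. Then ◇φ at x, so □φ at x, so φ at z, i.e. z=y.
Conversely, on a frame with partial functionality the schema holds at every world under every valuation.
So the correspondent is partial functionality.

partial functionality: ∀x ∀y ∀z (Rxy ∧ Rxz → y = z)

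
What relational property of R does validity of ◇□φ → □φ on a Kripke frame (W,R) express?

This schema is equivalent to the 5 axiom ◇φ → □◇φ.
It corresponds to the Euclidean property: ∀x ∀y ∀z (Rxy ∧ Rxz → Ryz).

the Euclidean property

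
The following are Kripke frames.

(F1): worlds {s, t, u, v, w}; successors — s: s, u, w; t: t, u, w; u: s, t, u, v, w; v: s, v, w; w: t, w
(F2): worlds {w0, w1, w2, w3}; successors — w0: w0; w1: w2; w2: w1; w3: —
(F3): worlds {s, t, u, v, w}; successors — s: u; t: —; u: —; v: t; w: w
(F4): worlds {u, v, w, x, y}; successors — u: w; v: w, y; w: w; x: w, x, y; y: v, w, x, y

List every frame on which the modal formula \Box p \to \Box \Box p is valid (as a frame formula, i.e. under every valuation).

(F3)

The schema corresponds to transitivity: \forall x \forall y \forall z (Rxy \wedge Ryz \to Rxz).
(F1): fails — Rwt and Rtu but not Rwu.
(F2): fails — Rw1w2 and Rw2w1 but not Rw1w1.
(F3): condition met.
(F4): fails — Rvy and Ryx but not Rvx.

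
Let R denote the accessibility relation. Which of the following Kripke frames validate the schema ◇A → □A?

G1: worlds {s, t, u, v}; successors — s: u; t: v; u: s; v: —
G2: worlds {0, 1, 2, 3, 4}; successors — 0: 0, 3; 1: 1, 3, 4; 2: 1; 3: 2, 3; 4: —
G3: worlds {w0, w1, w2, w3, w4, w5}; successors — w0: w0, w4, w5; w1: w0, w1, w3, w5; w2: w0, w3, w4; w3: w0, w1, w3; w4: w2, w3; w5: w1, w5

Frame correspondent (Sahlqvist): ∀x ∀y ∀z (Rxy ∧ Rxz → y = z) — i.e. partial functionality.
G1: satisfies the condition.
G2: fails — 0 sees both 0 and 3.
G3: fails — w0 sees both w0 and w4.

G1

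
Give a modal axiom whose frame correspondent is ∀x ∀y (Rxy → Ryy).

A defining formula is □(□r → r) (the T□ axiom).

□(□r → r)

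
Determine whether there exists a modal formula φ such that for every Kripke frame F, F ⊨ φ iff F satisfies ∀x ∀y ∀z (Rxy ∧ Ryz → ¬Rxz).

Any modally definable frame class is closed under surjective bounded morphisms.
The 5-cycle (worlds 0,1,2,3,4 with 0→1→2→3→4→0) is intransitive. Mapping every world to a single reflexive point • is a surjective bounded morphism; the reflexive point is not intransitive (R••∧R•• but R••).
Hence intransitivity is not modally definable.

Not modally definable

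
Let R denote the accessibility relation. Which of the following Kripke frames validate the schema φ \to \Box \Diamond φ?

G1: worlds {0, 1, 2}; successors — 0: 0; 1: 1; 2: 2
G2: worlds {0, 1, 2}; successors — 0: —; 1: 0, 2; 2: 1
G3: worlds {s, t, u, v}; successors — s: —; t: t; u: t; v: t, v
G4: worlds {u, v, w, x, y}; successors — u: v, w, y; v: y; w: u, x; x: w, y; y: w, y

The schema corresponds to symmetry: \forall x \forall y (Rxy \to Ryx).
G1: holds.
G2: fails — R10 but not R01.
G3: fails — Rvt but not Rtv.
G4: fails — Ruv but not Rvu.
Valid on: G1.

G1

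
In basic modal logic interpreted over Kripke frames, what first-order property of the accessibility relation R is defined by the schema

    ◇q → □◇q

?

The Euclidean property

Suppose ◇q→□◇q is valid. Take Rxy, Rxz and set V(q)={y}. Then ◇q at x, so □◇q at x, so ◇q at z, so some w with Rzw has q; w=y, i.e. Rzy. By symmetry of the argument, Ryz.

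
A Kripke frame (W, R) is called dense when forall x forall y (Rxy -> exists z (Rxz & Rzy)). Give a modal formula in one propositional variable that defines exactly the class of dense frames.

□□s → □s

The condition is density. The C4 schema □□s → □s defines it.
Suppose □□s→□s is valid. Take Rxy and set V(s)={w : xR²w}. Then □□s at x, so □s at x, so s at y, i.e. ∃z(Rxz∧Rzy).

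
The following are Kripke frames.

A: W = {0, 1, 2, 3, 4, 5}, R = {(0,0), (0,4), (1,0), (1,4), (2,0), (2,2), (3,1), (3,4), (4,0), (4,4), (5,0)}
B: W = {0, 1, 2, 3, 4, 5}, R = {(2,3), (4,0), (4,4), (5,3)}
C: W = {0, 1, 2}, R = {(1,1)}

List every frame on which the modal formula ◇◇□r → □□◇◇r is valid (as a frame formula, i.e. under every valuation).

The schema corresponds to a generalized confluence (Geach) condition: ∀x ∀y ∀z ((xR²y ∧ xR²z) → ∃w (yRw ∧ zR²w)).
A: satisfies the condition.
B: fails — 4R²0, 4R²0 but no w with 0Rw and 0R²w.
C: satisfies the condition.

A, C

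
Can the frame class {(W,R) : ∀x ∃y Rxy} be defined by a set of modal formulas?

This is a Sahlqvist condition; the D axiom □q → ◇q defines it.
Suppose □q→◇q is valid. At any x set V(q)=W. Then □q at x, so ◇q at x, so x has a successor.

Yes, by □q → ◇q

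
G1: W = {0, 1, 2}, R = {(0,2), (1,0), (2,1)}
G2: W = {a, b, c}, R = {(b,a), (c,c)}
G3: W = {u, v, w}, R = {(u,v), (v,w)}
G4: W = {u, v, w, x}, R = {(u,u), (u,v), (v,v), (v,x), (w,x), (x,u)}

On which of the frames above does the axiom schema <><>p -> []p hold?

G2

Frame correspondent (Sahlqvist): forall x forall y forall z ((x R^2 y & xRz) -> exists w (y = w & z = w)) — i.e. a generalized confluence (Geach) condition.
G1: fails — 0R²1, 0R2 but 1 ≠ 2.
G2: holds.
G3: fails — uR²w, uRv but w ≠ v.
G4: fails — uR²u, uRv but u ≠ v.
Valid on: G2.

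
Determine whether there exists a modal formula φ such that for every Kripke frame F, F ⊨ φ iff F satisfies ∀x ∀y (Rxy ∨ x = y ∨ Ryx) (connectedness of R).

Modal frame validity is preserved under disjoint unions.
Take 3 disjoint single-world reflexive frames: each is trivially connected, but their disjoint union has 3 worlds with no edge between distinct components, so it is not connected.
Hence connectedness of R is not modally definable.

Not definable by any modal formula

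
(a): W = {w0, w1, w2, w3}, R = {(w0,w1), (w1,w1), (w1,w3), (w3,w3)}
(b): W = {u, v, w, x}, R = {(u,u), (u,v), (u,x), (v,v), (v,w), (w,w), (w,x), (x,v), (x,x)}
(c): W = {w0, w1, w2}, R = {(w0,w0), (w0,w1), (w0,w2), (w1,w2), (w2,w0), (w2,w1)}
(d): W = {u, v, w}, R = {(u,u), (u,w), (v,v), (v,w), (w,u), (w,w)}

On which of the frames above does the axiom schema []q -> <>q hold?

(b), (c), (d)

Frame correspondent (Sahlqvist): forall x exists y Rxy — i.e. seriality.
(a): fails — world w2 has no successor.
(b): ✓.
(c): ✓.
(d): ✓.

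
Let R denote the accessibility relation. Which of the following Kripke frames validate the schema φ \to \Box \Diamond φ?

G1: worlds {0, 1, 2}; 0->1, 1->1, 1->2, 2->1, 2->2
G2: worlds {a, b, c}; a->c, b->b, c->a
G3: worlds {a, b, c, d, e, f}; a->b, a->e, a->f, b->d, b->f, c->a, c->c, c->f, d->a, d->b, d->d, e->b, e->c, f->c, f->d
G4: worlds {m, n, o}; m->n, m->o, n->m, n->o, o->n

This is the axiom for symmetry; its first-order frame correspondent is \forall x \forall y (Rxy \to Ryx).
G1: fails — R01 but not R10.
G2: ✓.
G3: fails — Reb but not Rbe.
G4: fails — Rmo but not Rom.
Valid on: G2.

G2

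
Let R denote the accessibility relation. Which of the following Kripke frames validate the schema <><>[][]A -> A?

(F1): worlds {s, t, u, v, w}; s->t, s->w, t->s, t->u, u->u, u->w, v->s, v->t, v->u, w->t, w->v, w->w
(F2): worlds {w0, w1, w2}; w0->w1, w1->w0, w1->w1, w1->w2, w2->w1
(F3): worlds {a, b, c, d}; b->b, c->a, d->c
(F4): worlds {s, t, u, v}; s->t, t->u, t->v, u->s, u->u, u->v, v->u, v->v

This is the axiom for a generalized confluence (Geach) condition; its first-order frame correspondent is forall x forall y (x R^2 y -> exists w (y R^2 w & x = w)).
(F1): fails — sR²t but no w* with tR²w* and s=w*.
(F2): condition met.
(F3): fails — dR²a but no w with aR²w and d=w.
(F4): fails — tR²s but no w with sR²w and t=w.

(F2)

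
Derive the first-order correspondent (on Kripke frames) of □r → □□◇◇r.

∀x ∀z (xR²z → ∃w (xRw ∧ zR²w))

This is a Sahlqvist (Geach-type) schema ◇^0□^1r → □^2◇^2r.
Minimal-valuation argument: fix x; take any y with xR^0y and any z with xR^2z. Set V(r) to the set of worlds R-reachable from y in exactly 1 step. Then □^1r holds at y, so the antecedent holds at x; validity forces ◇^2r at z, giving a w with zR^2w and yR^1w.
First-order correspondent: ∀x ∀z (xR²z → ∃w (xRw ∧ zR²w)).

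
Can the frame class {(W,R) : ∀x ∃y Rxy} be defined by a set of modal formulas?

The condition is seriality. A defining modal formula is □r → ◇r.
Suppose □r→◇r is valid. At any x set V(r)=W. Then □r at x, so ◇r at x, so x has a successor.

Yes — defined by □r → ◇r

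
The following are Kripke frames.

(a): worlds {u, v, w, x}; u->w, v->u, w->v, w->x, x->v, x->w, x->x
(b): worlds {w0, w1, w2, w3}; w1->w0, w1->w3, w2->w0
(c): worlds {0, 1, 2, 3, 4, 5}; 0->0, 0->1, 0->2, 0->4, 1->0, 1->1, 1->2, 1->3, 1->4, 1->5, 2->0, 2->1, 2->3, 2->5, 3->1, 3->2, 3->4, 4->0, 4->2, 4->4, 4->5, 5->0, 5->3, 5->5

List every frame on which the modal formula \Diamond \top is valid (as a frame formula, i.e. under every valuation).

(a), (c)

Frame correspondent (Sahlqvist): \forall x \exists y Rxy — i.e. seriality.
(a): condition met.
(b): fails — world w0 has no successor.
(c): condition met.
Valid on: (a), (c).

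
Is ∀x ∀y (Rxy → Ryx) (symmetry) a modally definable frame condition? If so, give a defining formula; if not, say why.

Yes — defined by q → □◇q

This is a Sahlqvist condition; the B axiom q → □◇q defines it.
Suppose q→□◇q is valid. Take Rxy and set V(q)={x}. Then q at x, so □◇q at x, so ◇q at y, so some z with Ryz has q; z=x, i.e. Ryx.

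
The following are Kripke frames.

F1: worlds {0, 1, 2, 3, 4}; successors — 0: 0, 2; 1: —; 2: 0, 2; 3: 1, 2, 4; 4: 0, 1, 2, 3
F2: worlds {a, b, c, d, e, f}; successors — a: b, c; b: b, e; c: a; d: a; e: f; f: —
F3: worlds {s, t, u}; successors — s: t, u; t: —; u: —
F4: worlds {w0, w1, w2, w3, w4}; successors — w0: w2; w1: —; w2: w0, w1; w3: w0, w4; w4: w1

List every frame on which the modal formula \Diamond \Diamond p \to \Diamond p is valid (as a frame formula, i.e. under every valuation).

Frame correspondent (Sahlqvist): \forall x \forall y \forall z (Rxy \wedge Ryz \to Rxz) — i.e. transitivity.
F1: fails — R34 and R43 but not R33.
F2: fails — Rab and Rbe but not Rae.
F3: ✓.
F4: fails — Rw3w0 and Rw0w2 but not Rw3w2.
Valid on: F3.

F3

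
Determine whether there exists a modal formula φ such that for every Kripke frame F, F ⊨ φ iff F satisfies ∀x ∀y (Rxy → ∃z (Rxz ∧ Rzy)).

This is a Sahlqvist condition; the C4 axiom □□r → □r defines it.
Suppose □□r→□r is valid. Take Rxy and set V(r)={w : xR²w}. Then □□r at x, so □r at x, so r at y, i.e. ∃z(Rxz∧Rzy).

Yes, by □□r → □r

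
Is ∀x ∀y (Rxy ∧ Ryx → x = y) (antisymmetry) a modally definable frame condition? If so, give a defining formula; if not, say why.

If a class were modally definable it would be closed under surjective bounded morphisms (Goldblatt–Thomason).
The 4-cycle (worlds w0,w1,w2,w3 with w0→w1→w2→w3→w0) is antisymmetric. Sending even-indexed worlds to s and odd-indexed worlds to t is a surjective bounded morphism onto the two-world frame with s↔t, which is not antisymmetric.
Hence antisymmetry is not modally definable.

No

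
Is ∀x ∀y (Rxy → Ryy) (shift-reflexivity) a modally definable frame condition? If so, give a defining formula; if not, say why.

The condition is shift-reflexivity. A defining modal formula is □(□r → r).
Suppose □(□r→r) is valid. Take Rxy and set V(r)={w : Ryw}. Then at y, □r holds; since □(□r→r) at x, □r→r at y, so r at y, i.e. Ryy.

Yes, by □(□r → r)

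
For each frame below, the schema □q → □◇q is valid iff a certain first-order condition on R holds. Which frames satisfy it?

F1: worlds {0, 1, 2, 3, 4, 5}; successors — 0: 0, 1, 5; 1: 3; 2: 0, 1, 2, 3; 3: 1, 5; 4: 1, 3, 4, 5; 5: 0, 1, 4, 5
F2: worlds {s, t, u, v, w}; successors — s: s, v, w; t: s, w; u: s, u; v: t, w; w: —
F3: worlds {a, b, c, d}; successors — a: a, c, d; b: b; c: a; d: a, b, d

The schema corresponds to a generalized confluence (Geach) condition: ∀x ∀z (xRz → ∃w (xRw ∧ zRw)).
F1: fails — 0R1 but no w with 0Rw and 1Rw.
F2: fails — sRw but no w* with sRw* and wRw*.
F3: satisfies the condition.
Valid on: F3.

F3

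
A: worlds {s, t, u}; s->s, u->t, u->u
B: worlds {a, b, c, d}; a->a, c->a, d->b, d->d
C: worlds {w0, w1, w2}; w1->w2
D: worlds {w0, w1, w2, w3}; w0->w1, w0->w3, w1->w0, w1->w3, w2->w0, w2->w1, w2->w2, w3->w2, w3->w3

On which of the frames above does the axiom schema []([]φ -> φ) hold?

none

Frame correspondent (Sahlqvist): forall x forall y (Rxy -> Ryy) — i.e. shift-reflexivity.
A: fails — Rut but not Rtt.
B: fails — Rdb but not Rbb.
C: fails — Rw1w2 but not Rw2w2.
D: fails — Rw1w0 but not Rw0w0.
Valid on no frame.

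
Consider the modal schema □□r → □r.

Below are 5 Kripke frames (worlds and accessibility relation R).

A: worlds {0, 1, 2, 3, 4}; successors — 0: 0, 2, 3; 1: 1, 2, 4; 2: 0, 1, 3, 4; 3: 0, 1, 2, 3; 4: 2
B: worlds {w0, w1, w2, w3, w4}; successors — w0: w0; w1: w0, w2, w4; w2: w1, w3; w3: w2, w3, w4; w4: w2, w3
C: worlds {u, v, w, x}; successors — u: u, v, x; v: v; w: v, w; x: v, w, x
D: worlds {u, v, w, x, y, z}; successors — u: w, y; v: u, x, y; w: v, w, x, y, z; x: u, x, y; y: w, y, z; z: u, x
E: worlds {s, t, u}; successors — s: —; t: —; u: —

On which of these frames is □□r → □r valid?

C, D, E

The schema corresponds to density: ∀x ∀y (Rxy → ∃z (Rxz ∧ Rzy)).
A: fails — R42 but no z with R4z and Rz2.
B: fails — Rw2w1 but no z with Rw2z and Rzw1.
C: holds.
D: holds.
E: holds.
Valid on: C, D, E.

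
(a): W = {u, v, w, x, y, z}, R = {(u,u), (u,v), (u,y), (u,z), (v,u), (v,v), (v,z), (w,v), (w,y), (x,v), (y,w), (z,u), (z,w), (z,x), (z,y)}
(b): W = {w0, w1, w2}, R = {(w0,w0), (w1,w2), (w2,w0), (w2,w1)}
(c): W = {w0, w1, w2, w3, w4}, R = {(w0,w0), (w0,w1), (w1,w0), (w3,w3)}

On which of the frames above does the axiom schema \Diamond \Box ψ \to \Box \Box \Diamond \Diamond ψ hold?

The schema corresponds to a generalized confluence (Geach) condition: \forall x \forall y \forall z ((xRy \wedge x R^2 z) \to \exists w (yRw \wedge z R^2 w)).
(a): fails — uRy, uR²x but no t with yRt and xR²t.
(b): fails — w2Rw1, w2R²w0 but no w with w1Rw and w0R²w.
(c): holds.
Valid on: (c).

(c)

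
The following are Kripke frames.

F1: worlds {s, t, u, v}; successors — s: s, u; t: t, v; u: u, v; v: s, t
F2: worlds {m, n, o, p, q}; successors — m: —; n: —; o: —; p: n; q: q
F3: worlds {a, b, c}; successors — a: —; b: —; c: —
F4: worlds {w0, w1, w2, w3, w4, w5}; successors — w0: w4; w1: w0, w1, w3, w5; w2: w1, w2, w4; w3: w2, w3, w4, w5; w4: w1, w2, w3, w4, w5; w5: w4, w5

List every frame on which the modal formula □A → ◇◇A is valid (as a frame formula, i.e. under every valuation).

F1, F4

This is the axiom for a generalized confluence (Geach) condition; its first-order frame correspondent is ∀x ∃w (xRw ∧ xR²w).
F1: condition met.
F2: fails — at m but no w with mRw and mR²w.
F3: fails — at a but no w with aRw and aR²w.
F4: condition met.
Valid on: F1, F4.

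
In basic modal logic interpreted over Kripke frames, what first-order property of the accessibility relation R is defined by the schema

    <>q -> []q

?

partial functionality

This schema is the CD axiom.
Its frame correspondent is partial functionality — forall x forall y forall z (Rxy & Rxz -> y = z).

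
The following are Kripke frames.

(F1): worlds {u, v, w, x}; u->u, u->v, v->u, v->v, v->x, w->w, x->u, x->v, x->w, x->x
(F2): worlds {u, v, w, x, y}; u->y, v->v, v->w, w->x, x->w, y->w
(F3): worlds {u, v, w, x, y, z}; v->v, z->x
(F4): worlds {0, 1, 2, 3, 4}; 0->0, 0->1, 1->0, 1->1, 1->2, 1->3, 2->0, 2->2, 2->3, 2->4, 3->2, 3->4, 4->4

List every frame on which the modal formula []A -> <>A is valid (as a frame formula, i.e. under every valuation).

The schema corresponds to seriality: forall x exists y Rxy.
(F1): ✓.
(F2): ✓.
(F3): fails — world u has no successor.
(F4): ✓.

(F1), (F2), (F4)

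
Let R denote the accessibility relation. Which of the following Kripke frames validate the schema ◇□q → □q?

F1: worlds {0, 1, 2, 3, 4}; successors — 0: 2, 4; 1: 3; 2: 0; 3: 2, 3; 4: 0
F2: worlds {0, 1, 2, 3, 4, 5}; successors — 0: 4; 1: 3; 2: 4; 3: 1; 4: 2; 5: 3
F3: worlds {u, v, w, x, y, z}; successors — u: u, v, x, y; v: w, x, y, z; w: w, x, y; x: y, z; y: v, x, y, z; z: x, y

none

The schema corresponds to the Euclidean property: ∀x ∀y ∀z (Rxy ∧ Rxz → Ryz).
F1: fails — R02 and R02 but not R22.
F2: fails — R04 and R04 but not R44.
F3: fails — Ruv and Ruv but not Rvv.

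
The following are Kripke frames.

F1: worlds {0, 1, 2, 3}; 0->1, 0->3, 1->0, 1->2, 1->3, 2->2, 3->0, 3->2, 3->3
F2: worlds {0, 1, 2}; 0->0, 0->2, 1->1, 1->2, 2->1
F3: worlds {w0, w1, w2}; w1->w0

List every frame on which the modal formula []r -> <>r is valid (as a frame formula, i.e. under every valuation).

F1, F2

The schema corresponds to seriality: forall x exists y Rxy.
F1: condition met.
F2: condition met.
F3: fails — world w0 has no successor.
Valid on: F1, F2.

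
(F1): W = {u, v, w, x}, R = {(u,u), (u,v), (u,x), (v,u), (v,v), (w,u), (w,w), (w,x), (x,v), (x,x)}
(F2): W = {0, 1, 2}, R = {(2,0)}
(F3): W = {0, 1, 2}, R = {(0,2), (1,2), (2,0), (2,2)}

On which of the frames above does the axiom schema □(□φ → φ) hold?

(F1)

The schema corresponds to shift-reflexivity: ∀x ∀y (Rxy → Ryy).
(F1): condition met.
(F2): fails — R20 but not R00.
(F3): fails — R20 but not R00.
Valid on: (F1).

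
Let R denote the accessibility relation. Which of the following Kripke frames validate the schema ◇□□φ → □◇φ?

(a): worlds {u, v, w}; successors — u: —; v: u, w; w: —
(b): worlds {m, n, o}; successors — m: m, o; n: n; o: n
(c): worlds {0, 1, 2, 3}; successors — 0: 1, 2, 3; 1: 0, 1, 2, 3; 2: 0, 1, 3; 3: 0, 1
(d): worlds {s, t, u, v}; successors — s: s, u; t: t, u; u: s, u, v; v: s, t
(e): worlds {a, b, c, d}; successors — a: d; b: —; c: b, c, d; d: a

(c), (d)

The schema corresponds to a generalized confluence (Geach) condition: ∀x ∀y ∀z ((xRy ∧ xRz) → ∃w (yR²w ∧ zRw)).
(a): fails — vRu, vRu but no t with uR²t and uRt.
(b): fails — mRo, mRm but no w with oR²w and mRw.
(c): satisfies the condition.
(d): satisfies the condition.
(e): fails — aRd, aRd but no w with dR²w and dRw.
Valid on: (c), (d).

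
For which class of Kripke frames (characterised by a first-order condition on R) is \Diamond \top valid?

seriality: \forall x \exists y Rxy

This schema is equivalent to the D axiom □p → ◇p.
It corresponds to seriality: \forall x \exists y Rxy.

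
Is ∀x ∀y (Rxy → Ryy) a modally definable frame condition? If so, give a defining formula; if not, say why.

Definable; □(□r → r) defines it

The condition is shift-reflexivity. A defining modal formula is □(□r → r).
Suppose □(□r→r) is valid. Take Rxy and set V(r)={w : Ryw}. Then at y, □r holds; since □(□r→r) at x, □r→r at y, so r at y, i.e. Ryy.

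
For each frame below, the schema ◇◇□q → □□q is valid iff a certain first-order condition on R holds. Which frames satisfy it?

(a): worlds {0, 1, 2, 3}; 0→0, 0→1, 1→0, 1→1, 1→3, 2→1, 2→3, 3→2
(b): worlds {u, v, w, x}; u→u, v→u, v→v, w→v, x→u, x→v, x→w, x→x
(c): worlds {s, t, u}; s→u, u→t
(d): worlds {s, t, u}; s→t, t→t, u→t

(d)

This is the axiom for a generalized confluence (Geach) condition; its first-order frame correspondent is ∀x ∀y ∀z ((xR²y ∧ xR²z) → ∃w (yRw ∧ z = w)).
(a): fails — 0R²0, 0R²3 but no w with 0Rw and 3=w.
(b): fails — vR²u, vR²v but no t with uRt and v=t.
(c): fails — sR²t, sR²t but no w with tRw and t=w.
(d): ✓.
Valid on: (d).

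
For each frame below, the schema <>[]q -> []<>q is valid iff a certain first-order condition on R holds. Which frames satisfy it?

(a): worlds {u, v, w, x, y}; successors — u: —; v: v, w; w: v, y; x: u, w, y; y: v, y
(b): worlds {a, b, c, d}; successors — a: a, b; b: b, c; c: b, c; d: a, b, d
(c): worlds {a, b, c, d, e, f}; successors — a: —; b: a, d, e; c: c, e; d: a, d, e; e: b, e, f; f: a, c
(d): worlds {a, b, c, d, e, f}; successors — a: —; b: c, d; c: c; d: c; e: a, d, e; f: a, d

(b)

The schema corresponds to convergence: forall x forall y forall z (Rxy & Rxz -> exists w (Ryw & Rzw)).
(a): fails — Rxw and Rxu but w and u have no common successor.
(b): holds.
(c): fails — Rba and Rba but a and a have no common successor.
(d): fails — Ree and Rea but e and a have no common successor.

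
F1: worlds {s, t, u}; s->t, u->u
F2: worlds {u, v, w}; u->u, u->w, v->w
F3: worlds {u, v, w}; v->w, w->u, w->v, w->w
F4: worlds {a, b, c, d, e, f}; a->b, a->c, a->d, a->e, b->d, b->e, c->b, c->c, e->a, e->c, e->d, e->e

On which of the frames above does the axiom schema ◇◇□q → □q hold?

This is the axiom for a generalized confluence (Geach) condition; its first-order frame correspondent is ∀x ∀y ∀z ((xR²y ∧ xRz) → ∃w (yRw ∧ z = w)).
F1: holds.
F2: fails — uR²w, uRu but no t with wRt and u=t.
F3: fails — vR²u, vRw but no t with uRt and w=t.
F4: fails — aR²b, aRb but no w with bRw and b=w.

F1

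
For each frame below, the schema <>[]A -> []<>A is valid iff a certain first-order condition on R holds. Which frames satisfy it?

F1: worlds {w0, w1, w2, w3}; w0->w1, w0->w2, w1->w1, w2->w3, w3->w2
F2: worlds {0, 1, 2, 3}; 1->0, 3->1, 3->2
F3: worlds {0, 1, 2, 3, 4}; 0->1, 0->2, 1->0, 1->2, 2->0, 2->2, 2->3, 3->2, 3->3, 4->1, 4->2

This is the axiom for convergence; its first-order frame correspondent is forall x forall y forall z (Rxy & Rxz -> exists w (Ryw & Rzw)).
F1: fails — Rw0w1 and Rw0w2 but w1 and w2 have no common successor.
F2: fails — R10 and R10 but 0 and 0 have no common successor.
F3: condition met.
Valid on: F3.

F3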